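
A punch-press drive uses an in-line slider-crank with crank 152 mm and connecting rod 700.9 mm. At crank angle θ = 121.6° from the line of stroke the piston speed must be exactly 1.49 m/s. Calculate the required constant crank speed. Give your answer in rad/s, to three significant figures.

For an in-line slider-crank, |v_piston| = rω|sinθ|·[1 + r cosθ/√(L² − r² sin²θ)].
With r = 0.152 m, L = 0.7009 m, θ = 121.6°: the bracketed kinematic factor |dx/dθ| = 0.11449 m.
ω = v/|dx/dθ| = 1.49/0.11449 = 13.014 rad/s.

13.0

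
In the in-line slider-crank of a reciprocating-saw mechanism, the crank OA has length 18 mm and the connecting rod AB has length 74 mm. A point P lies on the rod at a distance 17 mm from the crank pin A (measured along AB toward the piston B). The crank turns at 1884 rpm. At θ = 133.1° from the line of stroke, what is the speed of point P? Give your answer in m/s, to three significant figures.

ω = 197.3 rad/s.  Crank-pin speed |V_A| = rω = 3.5513 m/s, perpendicular to OA.
Rod angle: sinφ = −(r/L) sinθ ⇒ φ = -10.230°; ω_rod = −rω cosθ/√(L²−r²sin²θ) = +33.32 rad/s.
V_P = V_A + ω_rod × AP, with AP = 0.017 m along the rod.
Components: V_Px = −rω sinθ − a·ω_rod·sinφ = -2.4924 m/s;  V_Py = rω cosθ + a·ω_rod·cosφ = -1.869 m/s.
|V_P| = √(V_Px² + V_Py²) = 3.1153 m/s.

3.12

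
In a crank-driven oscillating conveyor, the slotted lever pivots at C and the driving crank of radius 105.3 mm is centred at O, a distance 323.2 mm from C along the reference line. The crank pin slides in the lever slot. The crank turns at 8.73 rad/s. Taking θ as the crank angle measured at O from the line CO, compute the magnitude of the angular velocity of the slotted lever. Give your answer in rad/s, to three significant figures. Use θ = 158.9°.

3.47

ω = 8.73 rad/s
Crank pin A relative to C: A = (d + r cosθ, r sinθ); lever angle φ = atan2(r sinθ, d + r cosθ).
Differentiating tanφ: φ̇ = rω(d cosθ + r)/(d² + r² + 2dr cosθ).
d² + r² + 2dr cosθ = |CA|² = 0.052044 m²;  d cosθ + r = -0.19623 m.
|ω_lever| = |0.1053·8.73·-0.19623| / 0.052044 = 3.4661 rad/s.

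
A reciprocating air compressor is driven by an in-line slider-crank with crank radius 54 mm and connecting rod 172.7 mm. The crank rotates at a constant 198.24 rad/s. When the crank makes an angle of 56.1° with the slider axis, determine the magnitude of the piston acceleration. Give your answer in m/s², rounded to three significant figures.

ω = 198.2 rad/s
x(θ) = r cosθ + √(L² − r² sin²θ); with ω constant, a = ω²·d²x/dθ².
d²x/dθ² = −r cosθ − r²(cos2θ)/√u − r⁴ sin²2θ/(4u^{3/2}),  u = L² − r² sin²θ = 0.0278164 m².
Substituting r = 0.054 m, L = 0.1727 m, θ = 56.1°: d²x/dθ² = -0.023905 m.
a = ω²·d²x/dθ² = (198.2)²·(-0.023905) = -939.44 m/s²;  |a| = 939.44 m/s².

939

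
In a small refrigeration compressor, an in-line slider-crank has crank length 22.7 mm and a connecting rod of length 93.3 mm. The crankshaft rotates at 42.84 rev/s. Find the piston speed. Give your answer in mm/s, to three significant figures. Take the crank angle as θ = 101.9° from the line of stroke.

ω = 2π·42.8 = 269.2 rad/s
For an in-line slider-crank, x = r cosθ + √(L² − r² sin²θ), so v = −rω sinθ·[1 + r cosθ/√(L² − r² sin²θ)].
With r = 0.0227 m, L = 0.0933 m, θ = 101.9°: √(L² − r² sin²θ) = 0.090617 m.
v = −0.0227·269.2·0.97851·[1 + 0.0227·-0.20620/0.090617] = -5.67 m/s.
|v| = 5.67 m/s = 5670 mm/s.

5670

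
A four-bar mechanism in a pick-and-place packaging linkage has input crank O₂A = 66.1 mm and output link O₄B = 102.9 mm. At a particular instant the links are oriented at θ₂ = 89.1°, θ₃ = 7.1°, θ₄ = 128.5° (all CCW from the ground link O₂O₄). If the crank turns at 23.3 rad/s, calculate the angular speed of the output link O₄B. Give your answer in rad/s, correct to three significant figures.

17.4

ω₂ = 23.3 rad/s
Differentiating the loop-closure r₂e^{iθ₂}+r₃e^{iθ₃}=r₁+r₄e^{iθ₄} gives r₂ω₂e^{iθ₂}+r₃ω₃e^{iθ₃}=r₄ω₄e^{iθ₄}.
Eliminating the other unknown: ω₄ = r₂ω₂ sin(θ₂−θ₃) / [r₄ sin(θ₄−θ₃)].
Numerator sine = +0.99027; denominator sine = +0.85355.
Result = 0.0661·23.3·(+0.99027) / (0.1029·(+0.85355)) = +17.365 rad/s; magnitude 17.365 rad/s.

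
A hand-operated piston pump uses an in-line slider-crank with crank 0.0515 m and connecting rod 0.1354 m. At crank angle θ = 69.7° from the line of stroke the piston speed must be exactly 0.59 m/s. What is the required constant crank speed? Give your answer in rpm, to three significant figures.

For an in-line slider-crank, |v_piston| = rω|sinθ|·[1 + r cosθ/√(L² − r² sin²θ)].
With r = 0.0515 m, L = 0.1354 m, θ = 69.7°: the bracketed kinematic factor |dx/dθ| = 0.055124 m.
ω = v/|dx/dθ| = 0.59/0.055124 = 10.703 rad/s.
N = 60ω/(2π) = 102.21 rpm.

102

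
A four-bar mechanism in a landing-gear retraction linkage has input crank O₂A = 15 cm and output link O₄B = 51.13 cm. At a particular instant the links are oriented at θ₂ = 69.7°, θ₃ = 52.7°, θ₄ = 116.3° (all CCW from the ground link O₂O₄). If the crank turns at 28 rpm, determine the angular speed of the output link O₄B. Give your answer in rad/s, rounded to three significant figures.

ω₂ = 2.932 rad/s (from 28 rpm).
Differentiating the loop-closure r₂e^{iθ₂}+r₃e^{iθ₃}=r₁+r₄e^{iθ₄} gives r₂ω₂e^{iθ₂}+r₃ω₃e^{iθ₃}=r₄ω₄e^{iθ₄}.
Eliminating the other unknown: ω₄ = r₂ω₂ sin(θ₂−θ₃) / [r₄ sin(θ₄−θ₃)].
Numerator sine = +0.29237; denominator sine = +0.89571.
Result = 0.15·2.932·(+0.29237) / (0.5113·(+0.89571)) = +0.28078 rad/s; magnitude 0.28078 rad/s.

0.281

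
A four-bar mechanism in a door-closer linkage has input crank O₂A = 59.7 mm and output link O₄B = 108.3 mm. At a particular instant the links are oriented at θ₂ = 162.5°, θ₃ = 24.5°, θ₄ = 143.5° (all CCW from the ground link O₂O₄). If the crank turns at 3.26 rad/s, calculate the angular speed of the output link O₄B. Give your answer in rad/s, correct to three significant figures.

ω₂ = 3.26 rad/s
Differentiating the loop-closure r₂e^{iθ₂}+r₃e^{iθ₃}=r₁+r₄e^{iθ₄} gives r₂ω₂e^{iθ₂}+r₃ω₃e^{iθ₃}=r₄ω₄e^{iθ₄}.
Eliminating the other unknown: ω₄ = r₂ω₂ sin(θ₂−θ₃) / [r₄ sin(θ₄−θ₃)].
Numerator sine = +0.66913; denominator sine = +0.87462.
Result = 0.0597·3.26·(+0.66913) / (0.1083·(+0.87462)) = +1.3748 rad/s; magnitude 1.3748 rad/s.

1.37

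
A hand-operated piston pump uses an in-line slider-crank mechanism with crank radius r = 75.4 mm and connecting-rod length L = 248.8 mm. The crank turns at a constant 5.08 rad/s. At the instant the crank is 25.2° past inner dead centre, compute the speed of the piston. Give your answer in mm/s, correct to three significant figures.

208

ω = 5.08 rad/s
For an in-line slider-crank, x = r cosθ + √(L² − r² sin²θ), so v = −rω sinθ·[1 + r cosθ/√(L² − r² sin²θ)].
With r = 0.0754 m, L = 0.2488 m, θ = 25.2°: √(L² − r² sin²θ) = 0.24672 m.
v = −0.0754·5.08·0.42578·[1 + 0.0754·0.90483/0.24672] = -0.20818 m/s.
|v| = 0.20818 m/s = 208.18 mm/s.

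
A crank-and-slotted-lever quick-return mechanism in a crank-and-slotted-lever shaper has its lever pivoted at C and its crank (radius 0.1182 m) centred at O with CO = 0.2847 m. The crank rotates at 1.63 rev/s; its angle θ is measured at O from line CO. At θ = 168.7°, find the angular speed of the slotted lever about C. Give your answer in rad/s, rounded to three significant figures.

6.71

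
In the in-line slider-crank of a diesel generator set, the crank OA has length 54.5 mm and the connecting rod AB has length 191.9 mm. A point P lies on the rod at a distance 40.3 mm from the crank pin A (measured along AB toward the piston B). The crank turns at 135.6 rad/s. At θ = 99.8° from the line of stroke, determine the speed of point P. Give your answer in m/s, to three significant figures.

ω = 135.6 rad/s.  Crank-pin speed |V_A| = rω = 7.3902 m/s, perpendicular to OA.
Rod angle: sinφ = −(r/L) sinθ ⇒ φ = -16.252°; ω_rod = −rω cosθ/√(L²−r²sin²θ) = +6.8277 rad/s.
V_P = V_A + ω_rod × AP, with AP = 0.0403 m along the rod.
Components: V_Px = −rω sinθ − a·ω_rod·sinφ = -7.2054 m/s;  V_Py = rω cosθ + a·ω_rod·cosφ = -0.99372 m/s.
|V_P| = √(V_Px² + V_Py²) = 7.2736 m/s.

7.27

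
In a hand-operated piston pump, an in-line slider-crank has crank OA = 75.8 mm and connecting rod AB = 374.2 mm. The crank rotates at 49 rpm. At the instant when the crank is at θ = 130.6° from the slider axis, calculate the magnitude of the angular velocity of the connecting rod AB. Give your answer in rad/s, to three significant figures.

ω = 5.131 rad/s (converted from 49 rpm).
The rod makes angle φ with the slider axis where L sinφ = r sinθ; differentiating, L cosφ·φ̇ = r ω cosθ.
L cosφ = √(L² − r² sin²θ) = 0.36975 m.
|ω_rod| = r ω |cosθ| / √(L² − r² sin²θ) = 0.0758·5.131·0.65077/0.36975 = 0.68457 rad/s.

0.685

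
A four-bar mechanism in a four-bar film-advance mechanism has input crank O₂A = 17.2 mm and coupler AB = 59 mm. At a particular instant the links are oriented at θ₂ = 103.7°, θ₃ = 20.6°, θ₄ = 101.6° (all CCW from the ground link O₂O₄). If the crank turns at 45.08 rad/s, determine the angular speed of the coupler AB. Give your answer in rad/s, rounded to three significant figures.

0.488

ω₂ = 45.08 rad/s
Differentiating the loop-closure r₂e^{iθ₂}+r₃e^{iθ₃}=r₁+r₄e^{iθ₄} gives r₂ω₂e^{iθ₂}+r₃ω₃e^{iθ₃}=r₄ω₄e^{iθ₄}.
Eliminating the other unknown: ω₃ = r₂ω₂ sin(θ₄−θ₂) / [r₃ sin(θ₃−θ₄)].
Numerator sine = -0.03664; denominator sine = -0.98769.
Result = 0.0172·45.08·(-0.03664) / (0.059·(-0.98769)) = +0.48757 rad/s; magnitude 0.48757 rad/s.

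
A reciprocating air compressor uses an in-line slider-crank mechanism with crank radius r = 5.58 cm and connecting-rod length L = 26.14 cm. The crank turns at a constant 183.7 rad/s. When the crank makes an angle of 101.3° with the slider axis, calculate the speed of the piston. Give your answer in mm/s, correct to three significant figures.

ω = 183.7 rad/s
For an in-line slider-crank, x = r cosθ + √(L² − r² sin²θ), so v = −rω sinθ·[1 + r cosθ/√(L² − r² sin²θ)].
With r = 0.0558 m, L = 0.2614 m, θ = 101.3°: √(L² − r² sin²θ) = 0.25561 m.
v = −0.0558·183.7·0.98061·[1 + 0.0558·-0.19595/0.25561] = -9.6218 m/s.
|v| = 9.6218 m/s = 9621.8 mm/s.

9620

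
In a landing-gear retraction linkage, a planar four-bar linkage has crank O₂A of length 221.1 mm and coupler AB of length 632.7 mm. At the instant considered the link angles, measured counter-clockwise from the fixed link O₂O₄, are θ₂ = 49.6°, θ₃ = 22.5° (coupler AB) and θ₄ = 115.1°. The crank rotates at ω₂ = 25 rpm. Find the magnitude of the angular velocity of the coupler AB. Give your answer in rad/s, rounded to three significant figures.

0.833

ω₂ = 2.618 rad/s (from 25 rpm).
Differentiating the loop-closure r₂e^{iθ₂}+r₃e^{iθ₃}=r₁+r₄e^{iθ₄} gives r₂ω₂e^{iθ₂}+r₃ω₃e^{iθ₃}=r₄ω₄e^{iθ₄}.
Eliminating the other unknown: ω₃ = r₂ω₂ sin(θ₄−θ₂) / [r₃ sin(θ₃−θ₄)].
Numerator sine = +0.90996; denominator sine = -0.99897.
Result = 0.2211·2.618·(+0.90996) / (0.6327·(-0.99897)) = -0.83335 rad/s; magnitude 0.83335 rad/s.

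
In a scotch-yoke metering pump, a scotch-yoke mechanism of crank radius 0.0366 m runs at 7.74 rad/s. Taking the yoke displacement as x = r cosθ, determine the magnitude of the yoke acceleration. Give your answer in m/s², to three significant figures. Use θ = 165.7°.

2.12

ω = 7.74 rad/s
x = r cosθ ⇒ ẍ = −rω² cosθ (ω constant).
|a| = rω²|cosθ| = 0.0366·(7.74)²·|cos 165.7°| = 2.1247 m/s².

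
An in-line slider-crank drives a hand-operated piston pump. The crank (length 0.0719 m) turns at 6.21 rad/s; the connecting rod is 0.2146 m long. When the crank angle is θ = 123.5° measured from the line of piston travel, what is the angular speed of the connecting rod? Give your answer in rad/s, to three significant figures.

ω = 6.21 rad/s
The rod makes angle φ with the slider axis where L sinφ = r sinθ; differentiating, L cosφ·φ̇ = r ω cosθ.
L cosφ = √(L² − r² sin²θ) = 0.20605 m.
|ω_rod| = r ω |cosθ| / √(L² − r² sin²θ) = 0.0719·6.21·0.55194/0.20605 = 1.196 rad/s.

1.20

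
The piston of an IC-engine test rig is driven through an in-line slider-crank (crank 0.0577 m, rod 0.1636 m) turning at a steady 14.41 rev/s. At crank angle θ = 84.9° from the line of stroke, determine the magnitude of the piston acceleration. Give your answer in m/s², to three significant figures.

133

ω = 2π·14.4 = 90.54 rad/s
x(θ) = r cosθ + √(L² − r² sin²θ); with ω constant, a = ω²·d²x/dθ².
d²x/dθ² = −r cosθ − r²(cos2θ)/√u − r⁴ sin²2θ/(4u^{3/2}),  u = L² − r² sin²θ = 0.023462 m².
Substituting r = 0.0577 m, L = 0.1636 m, θ = 84.9°: d²x/dθ² = +0.016239 m.
a = ω²·d²x/dθ² = (90.54)²·(+0.016239) = +133.12 m/s²;  |a| = 133.12 m/s².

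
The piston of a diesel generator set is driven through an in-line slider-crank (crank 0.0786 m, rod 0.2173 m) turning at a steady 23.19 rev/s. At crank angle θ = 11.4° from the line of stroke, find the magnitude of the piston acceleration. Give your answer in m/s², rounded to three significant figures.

ω = 2π·23.2 = 145.7 rad/s
x(θ) = r cosθ + √(L² − r² sin²θ); with ω constant, a = ω²·d²x/dθ².
d²x/dθ² = −r cosθ − r²(cos2θ)/√u − r⁴ sin²2θ/(4u^{3/2}),  u = L² − r² sin²θ = 0.0469779 m².
Substituting r = 0.0786 m, L = 0.2173 m, θ = 11.4°: d²x/dθ² = -0.10347 m.
a = ω²·d²x/dθ² = (145.7)²·(-0.10347) = -2196.6 m/s²;  |a| = 2196.6 m/s².

2200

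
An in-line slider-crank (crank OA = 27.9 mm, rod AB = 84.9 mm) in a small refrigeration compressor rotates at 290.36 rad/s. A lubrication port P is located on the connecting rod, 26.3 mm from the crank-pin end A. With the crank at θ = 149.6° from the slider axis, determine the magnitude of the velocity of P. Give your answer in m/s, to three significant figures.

6.10

ω = 290.4 rad/s.  Crank-pin speed |V_A| = rω = 8.101 m/s, perpendicular to OA.
Rod angle: sinφ = −(r/L) sinθ ⇒ φ = -9.572°; ω_rod = −rω cosθ/√(L²−r²sin²θ) = +83.462 rad/s.
V_P = V_A + ω_rod × AP, with AP = 0.0263 m along the rod.
Components: V_Px = −rω sinθ − a·ω_rod·sinφ = -3.7344 m/s;  V_Py = rω cosθ + a·ω_rod·cosφ = -4.8228 m/s.
|V_P| = √(V_Px² + V_Py²) = 6.0996 m/s.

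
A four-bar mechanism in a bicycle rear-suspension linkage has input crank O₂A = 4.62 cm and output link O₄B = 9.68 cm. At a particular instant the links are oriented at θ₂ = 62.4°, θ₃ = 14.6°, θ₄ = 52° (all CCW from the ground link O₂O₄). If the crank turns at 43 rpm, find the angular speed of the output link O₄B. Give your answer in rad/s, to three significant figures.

ω₂ = 4.503 rad/s (from 43 rpm).
Differentiating the loop-closure r₂e^{iθ₂}+r₃e^{iθ₃}=r₁+r₄e^{iθ₄} gives r₂ω₂e^{iθ₂}+r₃ω₃e^{iθ₃}=r₄ω₄e^{iθ₄}.
Eliminating the other unknown: ω₄ = r₂ω₂ sin(θ₂−θ₃) / [r₄ sin(θ₄−θ₃)].
Numerator sine = +0.74080; denominator sine = +0.60738.
Result = 0.0462·4.503·(+0.74080) / (0.0968·(+0.60738)) = +2.6213 rad/s; magnitude 2.6213 rad/s.

2.62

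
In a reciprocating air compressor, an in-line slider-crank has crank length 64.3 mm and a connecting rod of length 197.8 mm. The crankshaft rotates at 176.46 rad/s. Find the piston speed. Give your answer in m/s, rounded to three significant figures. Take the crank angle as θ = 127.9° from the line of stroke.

ω = 176.5 rad/s
For an in-line slider-crank, x = r cosθ + √(L² − r² sin²θ), so v = −rω sinθ·[1 + r cosθ/√(L² − r² sin²θ)].
With r = 0.0643 m, L = 0.1978 m, θ = 127.9°: √(L² − r² sin²θ) = 0.19118 m.
v = −0.0643·176.5·0.78908·[1 + 0.0643·-0.61429/0.19118] = -7.1035 m/s.
|v| = 7.1035 m/s.

7.10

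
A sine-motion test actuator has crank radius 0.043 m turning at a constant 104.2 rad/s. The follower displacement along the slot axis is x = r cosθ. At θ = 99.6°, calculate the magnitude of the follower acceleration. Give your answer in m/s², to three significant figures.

77.9

ω = 104.2 rad/s
x = r cosθ ⇒ ẍ = −rω² cosθ (ω constant).
|a| = rω²|cosθ| = 0.043·(104.2)²·|cos 99.6°| = 77.861 m/s².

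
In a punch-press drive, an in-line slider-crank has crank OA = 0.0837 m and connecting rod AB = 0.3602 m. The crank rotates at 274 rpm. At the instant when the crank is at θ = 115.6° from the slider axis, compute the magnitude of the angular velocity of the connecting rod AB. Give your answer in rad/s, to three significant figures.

2.95

ω = 28.69 rad/s (converted from 274 rpm).
The rod makes angle φ with the slider axis where L sinφ = r sinθ; differentiating, L cosφ·φ̇ = r ω cosθ.
L cosφ = √(L² − r² sin²θ) = 0.3522 m.
|ω_rod| = r ω |cosθ| / √(L² − r² sin²θ) = 0.0837·28.69·0.43209/0.3522 = 2.9463 rad/s.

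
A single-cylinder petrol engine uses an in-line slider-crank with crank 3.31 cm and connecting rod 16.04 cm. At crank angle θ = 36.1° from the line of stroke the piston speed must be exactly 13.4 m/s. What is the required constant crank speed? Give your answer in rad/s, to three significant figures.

588

For an in-line slider-crank, |v_piston| = rω|sinθ|·[1 + r cosθ/√(L² − r² sin²θ)].
With r = 0.0331 m, L = 0.1604 m, θ = 36.1°: the bracketed kinematic factor |dx/dθ| = 0.022778 m.
ω = v/|dx/dθ| = 13.4/0.022778 = 588.28 rad/s.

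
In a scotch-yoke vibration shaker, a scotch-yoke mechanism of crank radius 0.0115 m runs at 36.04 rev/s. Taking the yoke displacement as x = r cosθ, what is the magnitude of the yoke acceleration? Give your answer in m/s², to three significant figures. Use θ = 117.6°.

273

ω = 226.4 rad/s (from 36.04 rev/s).
x = r cosθ ⇒ ẍ = −rω² cosθ (ω constant).
|a| = rω²|cosθ| = 0.0115·(226.4)²·|cos 117.6°| = 273.2 m/s².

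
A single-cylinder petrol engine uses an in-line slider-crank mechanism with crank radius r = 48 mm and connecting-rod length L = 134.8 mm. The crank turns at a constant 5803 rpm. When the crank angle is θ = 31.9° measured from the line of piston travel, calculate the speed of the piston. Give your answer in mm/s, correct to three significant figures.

ω = 2π·5803/60 = 607.7 rad/s
For an in-line slider-crank, x = r cosθ + √(L² − r² sin²θ), so v = −rω sinθ·[1 + r cosθ/√(L² − r² sin²θ)].
With r = 0.048 m, L = 0.1348 m, θ = 31.9°: √(L² − r² sin²θ) = 0.13239 m.
v = −0.048·607.7·0.52844·[1 + 0.048·0.84897/0.13239] = -20.159 m/s.
|v| = 20.159 m/s = 20159 mm/s.

20200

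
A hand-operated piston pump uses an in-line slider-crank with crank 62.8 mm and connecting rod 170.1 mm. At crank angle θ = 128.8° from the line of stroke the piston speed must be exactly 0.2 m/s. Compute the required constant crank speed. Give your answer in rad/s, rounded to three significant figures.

For an in-line slider-crank, |v_piston| = rω|sinθ|·[1 + r cosθ/√(L² − r² sin²θ)].
With r = 0.0628 m, L = 0.1701 m, θ = 128.8°: the bracketed kinematic factor |dx/dθ| = 0.03712 m.
ω = v/|dx/dθ| = 0.2/0.03712 = 5.3879 rad/s.

5.39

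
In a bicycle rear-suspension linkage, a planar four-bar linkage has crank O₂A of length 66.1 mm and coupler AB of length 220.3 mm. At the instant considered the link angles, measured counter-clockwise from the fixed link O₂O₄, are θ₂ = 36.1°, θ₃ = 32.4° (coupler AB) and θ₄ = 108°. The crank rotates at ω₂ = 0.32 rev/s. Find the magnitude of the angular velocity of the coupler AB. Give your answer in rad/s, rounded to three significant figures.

0.592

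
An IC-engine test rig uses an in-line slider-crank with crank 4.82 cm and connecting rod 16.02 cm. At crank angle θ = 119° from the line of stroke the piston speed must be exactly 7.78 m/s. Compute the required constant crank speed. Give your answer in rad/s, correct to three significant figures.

For an in-line slider-crank, |v_piston| = rω|sinθ|·[1 + r cosθ/√(L² − r² sin²θ)].
With r = 0.0482 m, L = 0.1602 m, θ = 119°: the bracketed kinematic factor |dx/dθ| = 0.035783 m.
ω = v/|dx/dθ| = 7.78/0.035783 = 217.42 rad/s.

217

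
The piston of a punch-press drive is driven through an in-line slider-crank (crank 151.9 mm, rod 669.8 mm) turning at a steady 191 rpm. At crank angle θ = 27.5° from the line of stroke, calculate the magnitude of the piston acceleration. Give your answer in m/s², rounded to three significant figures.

62.0

ω = 2π·191/60 = 20 rad/s
x(θ) = r cosθ + √(L² − r² sin²θ); with ω constant, a = ω²·d²x/dθ².
d²x/dθ² = −r cosθ − r²(cos2θ)/√u − r⁴ sin²2θ/(4u^{3/2}),  u = L² − r² sin²θ = 0.443712 m².
Substituting r = 0.1519 m, L = 0.6698 m, θ = 27.5°: d²x/dθ² = -0.15491 m.
a = ω²·d²x/dθ² = (20)²·(-0.15491) = -61.972 m/s²;  |a| = 61.972 m/s².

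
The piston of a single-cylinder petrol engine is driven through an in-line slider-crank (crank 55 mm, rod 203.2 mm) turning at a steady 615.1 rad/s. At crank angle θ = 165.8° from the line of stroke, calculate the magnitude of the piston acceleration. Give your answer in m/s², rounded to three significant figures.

15200

ω = 615.1 rad/s
x(θ) = r cosθ + √(L² − r² sin²θ); with ω constant, a = ω²·d²x/dθ².
d²x/dθ² = −r cosθ − r²(cos2θ)/√u − r⁴ sin²2θ/(4u^{3/2}),  u = L² − r² sin²θ = 0.0411082 m².
Substituting r = 0.055 m, L = 0.2032 m, θ = 165.8°: d²x/dθ² = +0.040133 m.
a = ω²·d²x/dθ² = (615.1)²·(+0.040133) = +15184 m/s²;  |a| = 15184 m/s².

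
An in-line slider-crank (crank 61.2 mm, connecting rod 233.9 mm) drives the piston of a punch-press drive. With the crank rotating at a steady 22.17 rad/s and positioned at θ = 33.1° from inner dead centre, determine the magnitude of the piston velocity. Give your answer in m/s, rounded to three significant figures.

ω = 22.17 rad/s
For an in-line slider-crank, x = r cosθ + √(L² − r² sin²θ), so v = −rω sinθ·[1 + r cosθ/√(L² − r² sin²θ)].
With r = 0.0612 m, L = 0.2339 m, θ = 33.1°: √(L² − r² sin²θ) = 0.2315 m.
v = −0.0612·22.17·0.54610·[1 + 0.0612·0.83772/0.2315] = -0.90505 m/s.
|v| = 0.90505 m/s.

0.905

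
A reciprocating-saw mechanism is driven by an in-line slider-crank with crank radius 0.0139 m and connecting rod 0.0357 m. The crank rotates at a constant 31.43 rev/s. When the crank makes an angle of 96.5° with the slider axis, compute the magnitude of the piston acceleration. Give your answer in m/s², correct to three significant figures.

284

ω = 2π·31.4 = 197.5 rad/s
x(θ) = r cosθ + √(L² − r² sin²θ); with ω constant, a = ω²·d²x/dθ².
d²x/dθ² = −r cosθ − r²(cos2θ)/√u − r⁴ sin²2θ/(4u^{3/2}),  u = L² − r² sin²θ = 0.00108376 m².
Substituting r = 0.0139 m, L = 0.0357 m, θ = 96.5°: d²x/dθ² = +0.0072789 m.
a = ω²·d²x/dθ² = (197.5)²·(+0.0072789) = +283.87 m/s²;  |a| = 283.87 m/s².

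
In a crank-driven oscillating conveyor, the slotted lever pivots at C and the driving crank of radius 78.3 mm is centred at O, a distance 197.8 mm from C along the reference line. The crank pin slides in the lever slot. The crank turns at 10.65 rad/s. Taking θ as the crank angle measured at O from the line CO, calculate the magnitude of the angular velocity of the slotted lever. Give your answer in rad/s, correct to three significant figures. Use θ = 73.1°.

ω = 10.65 rad/s
Crank pin A relative to C: A = (d + r cosθ, r sinθ); lever angle φ = atan2(r sinθ, d + r cosθ).
Differentiating tanφ: φ̇ = rω(d cosθ + r)/(d² + r² + 2dr cosθ).
d² + r² + 2dr cosθ = |CA|² = 0.0542604 m²;  d cosθ + r = +0.1358 m.
|ω_lever| = |0.0783·10.65·+0.1358| / 0.0542604 = 2.087 rad/s.

2.09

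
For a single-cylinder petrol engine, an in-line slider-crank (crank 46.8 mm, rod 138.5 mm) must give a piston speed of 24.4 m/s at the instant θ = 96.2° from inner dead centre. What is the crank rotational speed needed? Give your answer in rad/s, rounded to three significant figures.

546

For an in-line slider-crank, |v_piston| = rω|sinθ|·[1 + r cosθ/√(L² − r² sin²θ)].
With r = 0.0468 m, L = 0.1385 m, θ = 96.2°: the bracketed kinematic factor |dx/dθ| = 0.044724 m.
ω = v/|dx/dθ| = 24.4/0.044724 = 545.57 rad/s.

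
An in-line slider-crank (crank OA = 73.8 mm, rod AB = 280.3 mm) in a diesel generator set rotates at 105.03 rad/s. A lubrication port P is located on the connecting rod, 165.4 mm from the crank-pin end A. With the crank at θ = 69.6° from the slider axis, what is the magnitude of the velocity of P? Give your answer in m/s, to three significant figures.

ω = 105 rad/s.  Crank-pin speed |V_A| = rω = 7.7512 m/s, perpendicular to OA.
Rod angle: sinφ = −(r/L) sinθ ⇒ φ = -14.287°; ω_rod = −rω cosθ/√(L²−r²sin²θ) = -9.9468 rad/s.
V_P = V_A + ω_rod × AP, with AP = 0.1654 m along the rod.
Components: V_Px = −rω sinθ − a·ω_rod·sinφ = -7.6711 m/s;  V_Py = rω cosθ + a·ω_rod·cosφ = +1.1075 m/s.
|V_P| = √(V_Px² + V_Py²) = 7.7506 m/s.

7.75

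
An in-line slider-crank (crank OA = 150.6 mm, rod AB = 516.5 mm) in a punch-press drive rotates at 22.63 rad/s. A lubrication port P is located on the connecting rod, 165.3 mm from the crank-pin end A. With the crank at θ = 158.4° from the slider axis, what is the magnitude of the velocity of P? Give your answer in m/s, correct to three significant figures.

2.44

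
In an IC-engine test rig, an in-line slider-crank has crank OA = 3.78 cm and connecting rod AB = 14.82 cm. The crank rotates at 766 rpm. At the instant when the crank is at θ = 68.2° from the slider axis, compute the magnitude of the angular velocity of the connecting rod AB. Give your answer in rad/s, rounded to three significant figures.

ω = 80.22 rad/s (converted from 766 rpm).
The rod makes angle φ with the slider axis where L sinφ = r sinθ; differentiating, L cosφ·φ̇ = r ω cosθ.
L cosφ = √(L² − r² sin²θ) = 0.14398 m.
|ω_rod| = r ω |cosθ| / √(L² − r² sin²θ) = 0.0378·80.22·0.37137/0.14398 = 7.8206 rad/s.

7.82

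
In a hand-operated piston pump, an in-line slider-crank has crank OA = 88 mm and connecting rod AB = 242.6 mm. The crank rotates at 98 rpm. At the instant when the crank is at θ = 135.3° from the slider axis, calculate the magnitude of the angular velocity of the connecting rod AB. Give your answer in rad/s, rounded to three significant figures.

2.74

ω = 10.26 rad/s (converted from 98 rpm).
The rod makes angle φ with the slider axis where L sinφ = r sinθ; differentiating, L cosφ·φ̇ = r ω cosθ.
L cosφ = √(L² − r² sin²θ) = 0.23457 m.
|ω_rod| = r ω |cosθ| / √(L² − r² sin²θ) = 0.088·10.26·0.71080/0.23457 = 2.7366 rad/s.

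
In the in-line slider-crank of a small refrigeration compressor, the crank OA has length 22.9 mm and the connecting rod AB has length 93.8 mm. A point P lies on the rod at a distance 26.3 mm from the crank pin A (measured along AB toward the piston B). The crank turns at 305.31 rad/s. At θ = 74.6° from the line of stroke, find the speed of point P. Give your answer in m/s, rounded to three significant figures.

7.00

ω = 305.3 rad/s.  Crank-pin speed |V_A| = rω = 6.9916 m/s, perpendicular to OA.
Rod angle: sinφ = −(r/L) sinθ ⇒ φ = -13.613°; ω_rod = −rω cosθ/√(L²−r²sin²θ) = -20.366 rad/s.
V_P = V_A + ω_rod × AP, with AP = 0.0263 m along the rod.
Components: V_Px = −rω sinθ − a·ω_rod·sinφ = -6.8666 m/s;  V_Py = rω cosθ + a·ω_rod·cosφ = +1.3361 m/s.
|V_P| = √(V_Px² + V_Py²) = 6.9954 m/s.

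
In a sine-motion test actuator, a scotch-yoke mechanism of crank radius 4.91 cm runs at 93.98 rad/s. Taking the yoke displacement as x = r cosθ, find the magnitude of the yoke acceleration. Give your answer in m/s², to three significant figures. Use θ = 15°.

ω = 93.98 rad/s
x = r cosθ ⇒ ẍ = −rω² cosθ (ω constant).
|a| = rω²|cosθ| = 0.0491·(93.98)²·|cos 15°| = 418.89 m/s².

419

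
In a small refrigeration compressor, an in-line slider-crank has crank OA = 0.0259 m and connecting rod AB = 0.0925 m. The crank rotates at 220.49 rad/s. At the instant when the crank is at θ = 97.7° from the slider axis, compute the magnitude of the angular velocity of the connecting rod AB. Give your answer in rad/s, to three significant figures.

8.61

ω = 220.5 rad/s
The rod makes angle φ with the slider axis where L sinφ = r sinθ; differentiating, L cosφ·φ̇ = r ω cosθ.
L cosφ = √(L² − r² sin²θ) = 0.088868 m.
|ω_rod| = r ω |cosθ| / √(L² − r² sin²θ) = 0.0259·220.5·0.13399/0.088868 = 8.61 rad/s.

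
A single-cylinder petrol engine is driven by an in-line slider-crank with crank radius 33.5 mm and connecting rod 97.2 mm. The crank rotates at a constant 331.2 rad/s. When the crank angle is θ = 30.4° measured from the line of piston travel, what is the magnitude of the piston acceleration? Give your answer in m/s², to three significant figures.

3830

ω = 331.2 rad/s
x(θ) = r cosθ + √(L² − r² sin²θ); with ω constant, a = ω²·d²x/dθ².
d²x/dθ² = −r cosθ − r²(cos2θ)/√u − r⁴ sin²2θ/(4u^{3/2}),  u = L² − r² sin²θ = 0.00916047 m².
Substituting r = 0.0335 m, L = 0.0972 m, θ = 30.4°: d²x/dθ² = -0.034888 m.
a = ω²·d²x/dθ² = (331.2)²·(-0.034888) = -3827 m/s²;  |a| = 3827 m/s².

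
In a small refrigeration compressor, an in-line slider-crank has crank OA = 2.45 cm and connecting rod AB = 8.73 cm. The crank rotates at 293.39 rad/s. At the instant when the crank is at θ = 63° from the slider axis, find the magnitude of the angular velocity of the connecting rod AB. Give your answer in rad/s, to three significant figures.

ω = 293.4 rad/s
The rod makes angle φ with the slider axis where L sinφ = r sinθ; differentiating, L cosφ·φ̇ = r ω cosθ.
L cosφ = √(L² − r² sin²θ) = 0.084527 m.
|ω_rod| = r ω |cosθ| / √(L² − r² sin²θ) = 0.0245·293.4·0.45399/0.084527 = 38.607 rad/s.

38.6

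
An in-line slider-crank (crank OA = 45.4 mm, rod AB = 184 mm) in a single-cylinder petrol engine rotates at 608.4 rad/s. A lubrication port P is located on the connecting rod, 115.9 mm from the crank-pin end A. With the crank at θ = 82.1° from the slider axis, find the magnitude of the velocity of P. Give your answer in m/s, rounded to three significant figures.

28.0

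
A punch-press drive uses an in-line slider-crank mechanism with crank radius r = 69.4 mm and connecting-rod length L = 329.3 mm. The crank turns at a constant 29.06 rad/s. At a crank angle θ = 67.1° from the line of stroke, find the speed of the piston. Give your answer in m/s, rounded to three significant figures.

2.01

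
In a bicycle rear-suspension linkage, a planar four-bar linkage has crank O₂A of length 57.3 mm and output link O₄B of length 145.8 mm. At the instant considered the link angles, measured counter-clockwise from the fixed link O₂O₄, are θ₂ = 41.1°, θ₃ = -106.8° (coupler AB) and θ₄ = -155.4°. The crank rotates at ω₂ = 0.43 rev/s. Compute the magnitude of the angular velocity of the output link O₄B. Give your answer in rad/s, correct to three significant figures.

0.752

ω₂ = 2.702 rad/s (from 0.43 rev/s).
Differentiating the loop-closure r₂e^{iθ₂}+r₃e^{iθ₃}=r₁+r₄e^{iθ₄} gives r₂ω₂e^{iθ₂}+r₃ω₃e^{iθ₃}=r₄ω₄e^{iθ₄}.
Eliminating the other unknown: ω₄ = r₂ω₂ sin(θ₂−θ₃) / [r₄ sin(θ₄−θ₃)].
Numerator sine = +0.53140; denominator sine = -0.75011.
Result = 0.0573·2.702·(+0.53140) / (0.1458·(-0.75011)) = -0.75221 rad/s; magnitude 0.75221 rad/s.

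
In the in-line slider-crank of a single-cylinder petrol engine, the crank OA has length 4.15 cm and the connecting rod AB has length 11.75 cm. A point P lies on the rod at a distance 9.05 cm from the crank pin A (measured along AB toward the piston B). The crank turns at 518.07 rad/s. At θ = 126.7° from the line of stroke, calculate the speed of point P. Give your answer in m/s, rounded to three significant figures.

ω = 518.1 rad/s.  Crank-pin speed |V_A| = rω = 21.5 m/s, perpendicular to OA.
Rod angle: sinφ = −(r/L) sinθ ⇒ φ = -16.450°; ω_rod = −rω cosθ/√(L²−r²sin²θ) = +114.02 rad/s.
V_P = V_A + ω_rod × AP, with AP = 0.0905 m along the rod.
Components: V_Px = −rω sinθ − a·ω_rod·sinφ = -14.316 m/s;  V_Py = rω cosθ + a·ω_rod·cosφ = -2.9525 m/s.
|V_P| = √(V_Px² + V_Py²) = 14.617 m/s.

14.6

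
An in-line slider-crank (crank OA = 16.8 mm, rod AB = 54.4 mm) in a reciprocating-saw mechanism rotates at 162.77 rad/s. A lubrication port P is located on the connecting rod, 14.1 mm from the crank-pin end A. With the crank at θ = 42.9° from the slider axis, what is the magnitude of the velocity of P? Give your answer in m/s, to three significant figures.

2.47

ω = 162.8 rad/s.  Crank-pin speed |V_A| = rω = 2.7345 m/s, perpendicular to OA.
Rod angle: sinφ = −(r/L) sinθ ⇒ φ = -12.135°; ω_rod = −rω cosθ/√(L²−r²sin²θ) = -37.665 rad/s.
V_P = V_A + ω_rod × AP, with AP = 0.0141 m along the rod.
Components: V_Px = −rω sinθ − a·ω_rod·sinφ = -1.9731 m/s;  V_Py = rω cosθ + a·ω_rod·cosφ = +1.484 m/s.
|V_P| = √(V_Px² + V_Py²) = 2.4689 m/s.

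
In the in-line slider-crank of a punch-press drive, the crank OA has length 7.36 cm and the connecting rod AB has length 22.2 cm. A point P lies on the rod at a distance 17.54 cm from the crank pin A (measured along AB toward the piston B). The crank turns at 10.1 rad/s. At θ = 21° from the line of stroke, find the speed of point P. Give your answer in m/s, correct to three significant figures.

0.363

ω = 10.1 rad/s.  Crank-pin speed |V_A| = rω = 0.74336 m/s, perpendicular to OA.
Rod angle: sinφ = −(r/L) sinθ ⇒ φ = -6.823°; ω_rod = −rω cosθ/√(L²−r²sin²θ) = -3.1484 rad/s.
V_P = V_A + ω_rod × AP, with AP = 0.1754 m along the rod.
Components: V_Px = −rω sinθ − a·ω_rod·sinφ = -0.33201 m/s;  V_Py = rω cosθ + a·ω_rod·cosφ = +0.14567 m/s.
|V_P| = √(V_Px² + V_Py²) = 0.36256 m/s.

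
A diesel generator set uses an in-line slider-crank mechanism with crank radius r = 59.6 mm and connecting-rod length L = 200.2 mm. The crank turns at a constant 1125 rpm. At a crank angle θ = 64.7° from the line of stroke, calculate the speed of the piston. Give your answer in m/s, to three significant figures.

7.19

ω = 2π·1125/60 = 117.8 rad/s
For an in-line slider-crank, x = r cosθ + √(L² − r² sin²θ), so v = −rω sinθ·[1 + r cosθ/√(L² − r² sin²θ)].
With r = 0.0596 m, L = 0.2002 m, θ = 64.7°: √(L² − r² sin²θ) = 0.19281 m.
v = −0.0596·117.8·0.90408·[1 + 0.0596·0.42736/0.19281] = -7.1865 m/s.
|v| = 7.1865 m/s.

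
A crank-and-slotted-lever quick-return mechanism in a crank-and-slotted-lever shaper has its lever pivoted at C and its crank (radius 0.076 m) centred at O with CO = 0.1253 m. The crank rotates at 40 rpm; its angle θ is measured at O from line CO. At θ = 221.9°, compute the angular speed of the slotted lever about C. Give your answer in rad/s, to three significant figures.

ω = 4.189 rad/s (from 40 rpm).
Crank pin A relative to C: A = (d + r cosθ, r sinθ); lever angle φ = atan2(r sinθ, d + r cosθ).
Differentiating tanφ: φ̇ = rω(d cosθ + r)/(d² + r² + 2dr cosθ).
d² + r² + 2dr cosθ = |CA|² = 0.00730023 m²;  d cosθ + r = -0.017262 m.
|ω_lever| = |0.076·4.189·-0.017262| / 0.00730023 = 0.75277 rad/s.

0.753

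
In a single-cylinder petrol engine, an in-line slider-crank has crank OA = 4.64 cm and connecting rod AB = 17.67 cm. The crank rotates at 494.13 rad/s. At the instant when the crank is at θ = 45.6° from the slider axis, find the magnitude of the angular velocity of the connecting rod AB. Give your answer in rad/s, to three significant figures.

ω = 494.1 rad/s
The rod makes angle φ with the slider axis where L sinφ = r sinθ; differentiating, L cosφ·φ̇ = r ω cosθ.
L cosφ = √(L² − r² sin²θ) = 0.17356 m.
|ω_rod| = r ω |cosθ| / √(L² − r² sin²θ) = 0.0464·494.1·0.69966/0.17356 = 92.426 rad/s.

92.4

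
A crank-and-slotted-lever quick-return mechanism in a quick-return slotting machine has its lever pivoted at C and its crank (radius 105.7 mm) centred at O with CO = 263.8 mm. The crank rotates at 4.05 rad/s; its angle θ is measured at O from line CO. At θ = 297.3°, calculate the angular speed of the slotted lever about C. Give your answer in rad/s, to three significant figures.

ω = 4.05 rad/s
Crank pin A relative to C: A = (d + r cosθ, r sinθ); lever angle φ = atan2(r sinθ, d + r cosθ).
Differentiating tanφ: φ̇ = rω(d cosθ + r)/(d² + r² + 2dr cosθ).
d² + r² + 2dr cosθ = |CA|² = 0.106341 m²;  d cosθ + r = +0.22669 m.
|ω_lever| = |0.1057·4.05·+0.22669| / 0.106341 = 0.91257 rad/s.

0.913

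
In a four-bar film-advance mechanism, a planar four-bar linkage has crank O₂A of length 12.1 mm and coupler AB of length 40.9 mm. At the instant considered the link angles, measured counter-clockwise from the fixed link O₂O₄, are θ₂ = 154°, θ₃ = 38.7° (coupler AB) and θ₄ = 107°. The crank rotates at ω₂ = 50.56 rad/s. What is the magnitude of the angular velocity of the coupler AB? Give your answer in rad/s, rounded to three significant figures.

11.8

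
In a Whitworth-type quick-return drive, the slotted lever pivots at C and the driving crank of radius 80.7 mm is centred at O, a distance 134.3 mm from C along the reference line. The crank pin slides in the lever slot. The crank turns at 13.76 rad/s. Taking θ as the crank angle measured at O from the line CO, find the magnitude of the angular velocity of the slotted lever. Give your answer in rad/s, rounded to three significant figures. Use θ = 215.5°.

4.61

ω = 13.76 rad/s
Crank pin A relative to C: A = (d + r cosθ, r sinθ); lever angle φ = atan2(r sinθ, d + r cosθ).
Differentiating tanφ: φ̇ = rω(d cosθ + r)/(d² + r² + 2dr cosθ).
d² + r² + 2dr cosθ = |CA|² = 0.0069022 m²;  d cosθ + r = -0.028636 m.
|ω_lever| = |0.0807·13.76·-0.028636| / 0.0069022 = 4.6069 rad/s.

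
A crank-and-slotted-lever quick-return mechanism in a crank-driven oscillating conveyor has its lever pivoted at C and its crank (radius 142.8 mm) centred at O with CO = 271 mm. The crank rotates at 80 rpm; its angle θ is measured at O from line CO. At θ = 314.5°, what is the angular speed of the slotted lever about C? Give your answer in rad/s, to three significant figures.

2.69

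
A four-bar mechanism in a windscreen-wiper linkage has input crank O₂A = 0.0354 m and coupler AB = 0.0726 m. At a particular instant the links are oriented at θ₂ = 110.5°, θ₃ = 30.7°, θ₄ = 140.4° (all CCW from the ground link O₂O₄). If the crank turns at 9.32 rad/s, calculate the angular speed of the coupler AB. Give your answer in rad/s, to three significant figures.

2.41

ω₂ = 9.32 rad/s
Differentiating the loop-closure r₂e^{iθ₂}+r₃e^{iθ₃}=r₁+r₄e^{iθ₄} gives r₂ω₂e^{iθ₂}+r₃ω₃e^{iθ₃}=r₄ω₄e^{iθ₄}.
Eliminating the other unknown: ω₃ = r₂ω₂ sin(θ₄−θ₂) / [r₃ sin(θ₃−θ₄)].
Numerator sine = +0.49849; denominator sine = -0.94147.
Result = 0.0354·9.32·(+0.49849) / (0.0726·(-0.94147)) = -2.4062 rad/s; magnitude 2.4062 rad/s.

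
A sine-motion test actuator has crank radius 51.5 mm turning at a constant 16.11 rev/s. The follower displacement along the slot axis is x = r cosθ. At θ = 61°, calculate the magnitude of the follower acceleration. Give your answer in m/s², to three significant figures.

ω = 101.2 rad/s (from 16.11 rev/s).
x = r cosθ ⇒ ẍ = −rω² cosθ (ω constant).
|a| = rω²|cosθ| = 0.0515·(101.2)²·|cos 61°| = 255.82 m/s².

256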